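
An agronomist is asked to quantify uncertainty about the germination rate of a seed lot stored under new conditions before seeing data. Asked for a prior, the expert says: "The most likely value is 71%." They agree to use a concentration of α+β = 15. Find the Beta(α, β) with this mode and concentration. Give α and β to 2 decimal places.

For α,β > 1 the Beta mode is (α−1)/(α+β−2). With α+β = 15, the mode is (α−1)/13.
Set (α−1)/13 = 0.71 → α = 1 + 0.71·13 = 10.23.
β = 15 − α = 4.77.

α = 10.23, β = 4.77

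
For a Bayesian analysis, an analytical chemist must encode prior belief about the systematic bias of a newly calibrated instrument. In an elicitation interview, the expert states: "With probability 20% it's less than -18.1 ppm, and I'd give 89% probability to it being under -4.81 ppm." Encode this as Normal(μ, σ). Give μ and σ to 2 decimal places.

For Normal(μ,σ), the p-quantile is μ + z_p·σ. Here z_{0.2} = -0.8416, z_{0.89} = 1.227.
So -18.1 = μ − 0.8416σ and -4.81 = μ + 1.227σ.
Subtracting: σ = (-4.81 − -18.1)/(1.227 − (-0.8416)) = 6.43.
Then μ = -18.1 − (-0.8416)·6.43 = -12.69.

μ = -12.69, σ = 6.43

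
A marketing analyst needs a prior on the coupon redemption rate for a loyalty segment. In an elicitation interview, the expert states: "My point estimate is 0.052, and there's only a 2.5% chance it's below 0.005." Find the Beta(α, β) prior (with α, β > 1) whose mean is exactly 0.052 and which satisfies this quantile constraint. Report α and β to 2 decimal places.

α ≈ 1.71, β ≈ 31.09

With mean 0.052 fixed, write α = 0.052s, β = 0.948s where s = α+β.
Need P(θ < 0.005) = 0.025 under Beta(0.052s, 0.948s). Normal approximation: (q−m)/√(m(1−m)/s) ≈ z_{0.025} = -1.96, so s ≈ 0.052·0.948·(-1.96)²/(0.005−0.052)² = 85.7.
At s = 85.7: P(θ<0.005) ≈ 0.000. Adjusting to match 0.025 gives s ≈ 32.80.
So α = 0.052·32.80 ≈ 1.71, β = 0.948·32.80 ≈ 31.09.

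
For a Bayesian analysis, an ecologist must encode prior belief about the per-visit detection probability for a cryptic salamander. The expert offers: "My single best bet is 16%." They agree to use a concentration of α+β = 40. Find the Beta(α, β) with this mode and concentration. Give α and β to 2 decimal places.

α = 7.08, β = 32.92

For α,β > 1 the Beta mode is (α−1)/(α+β−2). With α+β = 40, the mode is (α−1)/38.
Set (α−1)/38 = 0.16 → α = 1 + 0.16·38 = 7.08.
β = 40 − α = 32.92.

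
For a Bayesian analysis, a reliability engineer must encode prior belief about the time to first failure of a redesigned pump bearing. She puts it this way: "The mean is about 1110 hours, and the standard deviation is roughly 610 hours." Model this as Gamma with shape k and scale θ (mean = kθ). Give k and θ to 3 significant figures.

For Gamma(k, scale θ): mean = kθ, variance = kθ², so CV = 1/√k.
CV = SD/mean = 610/1110 = 0.5495, hence k = 1/CV² = 3.31.
Then θ = mean/k = 1110/3.31 = 335.

k ≈ 3.31, θ ≈ 335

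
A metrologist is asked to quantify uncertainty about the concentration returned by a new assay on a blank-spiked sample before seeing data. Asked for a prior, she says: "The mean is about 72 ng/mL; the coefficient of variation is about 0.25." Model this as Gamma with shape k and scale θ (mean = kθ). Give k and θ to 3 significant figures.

For Gamma(k, scale θ): mean = kθ, variance = kθ², so CV = 1/√k.
CV = 0.25, hence k = 1/CV² = 16.
Then θ = mean/k = 72/16 = 4.5.

k ≈ 16, θ ≈ 4.5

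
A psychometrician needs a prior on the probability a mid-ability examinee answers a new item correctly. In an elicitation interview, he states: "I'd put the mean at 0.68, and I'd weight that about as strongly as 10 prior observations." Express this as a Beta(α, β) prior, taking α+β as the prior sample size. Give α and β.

Under the effective-sample-size interpretation, Beta(α, β) has prior mean α/(α+β) and prior sample size α+β.
So α+β = 10 and α/(α+β) = 0.68, giving α = 0.68·10 = 6.8 and β = 10 − 6.8 = 3.2.

α = 6.8, β = 3.2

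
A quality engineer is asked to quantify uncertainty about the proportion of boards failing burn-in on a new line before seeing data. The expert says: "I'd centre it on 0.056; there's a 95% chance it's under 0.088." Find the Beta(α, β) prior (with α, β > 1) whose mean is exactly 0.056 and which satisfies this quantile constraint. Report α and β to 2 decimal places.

With mean 0.056 fixed, write α = 0.056s, β = 0.944s where s = α+β.
Need P(θ < 0.088) = 0.95 under Beta(0.056s, 0.944s). Normal approximation: (q−m)/√(m(1−m)/s) ≈ z_{0.95} = 1.64, so s ≈ 0.056·0.944·(1.64)²/(0.088−0.056)² = 139.7.
At s = 139.7: P(θ<0.088) ≈ 0.936. Adjusting to match 0.95 gives s ≈ 166.02.
So α = 0.056·166.02 ≈ 9.30, β = 0.944·166.02 ≈ 156.72.

α ≈ 9.30, β ≈ 156.72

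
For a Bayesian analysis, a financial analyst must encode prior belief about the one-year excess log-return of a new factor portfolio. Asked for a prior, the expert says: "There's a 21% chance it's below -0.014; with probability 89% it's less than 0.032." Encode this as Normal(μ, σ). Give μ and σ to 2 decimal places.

For Normal(μ,σ), the p-quantile is μ + z_p·σ. Here z_{0.21} = -0.8064, z_{0.89} = 1.227.
So -0.014 = μ − 0.8064σ and 0.032 = μ + 1.227σ.
Subtracting: σ = (0.032 − -0.014)/(1.227 − (-0.8064)) = 0.02.
Then μ = -0.014 − (-0.8064)·0.02 = 0.00.

μ = 0.00, σ = 0.02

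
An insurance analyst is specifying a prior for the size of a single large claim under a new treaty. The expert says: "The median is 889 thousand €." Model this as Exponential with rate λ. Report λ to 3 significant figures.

λ ≈ 0.00078

Exponential median = ln 2 / λ, so λ = ln 2 / 889.0 = 0.00078.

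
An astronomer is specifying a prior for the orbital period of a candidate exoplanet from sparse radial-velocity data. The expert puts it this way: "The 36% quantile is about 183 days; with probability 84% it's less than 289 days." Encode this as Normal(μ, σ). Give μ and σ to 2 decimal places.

For Normal(μ,σ), the p-quantile is μ + z_p·σ. Here z_{0.36} = -0.3585, z_{0.84} = 0.9945.
So 183 = μ − 0.3585σ and 289 = μ + 0.9945σ.
Subtracting: σ = (289 − 183)/(0.9945 − (-0.3585)) = 78.35.
Then μ = 183 − (-0.3585)·78.35 = 211.08.

μ = 211.08, σ = 78.35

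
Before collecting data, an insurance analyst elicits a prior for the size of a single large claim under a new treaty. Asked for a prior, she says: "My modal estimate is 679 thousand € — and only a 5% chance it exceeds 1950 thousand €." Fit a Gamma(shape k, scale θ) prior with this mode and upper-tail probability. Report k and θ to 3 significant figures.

Gamma(k,θ) with k>1 has mode (k−1)θ, so θ = 679/(k−1).
Need P(X < 1950) = 0.95 with θ tied to k this way. Start at k = 2, θ = 679: P(X<1950) ≈ 0.781.
Too low — raise k to concentrate. Iterating converges to k ≈ 3.4.
Then θ = 679/(3.4−1) ≈ 283.

k ≈ 3.4, θ ≈ 283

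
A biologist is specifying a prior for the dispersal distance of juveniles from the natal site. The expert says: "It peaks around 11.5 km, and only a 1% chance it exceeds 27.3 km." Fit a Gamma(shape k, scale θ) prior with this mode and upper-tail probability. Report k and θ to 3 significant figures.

k ≈ 7.35, θ ≈ 1.81

Gamma(k,θ) with k>1 has mode (k−1)θ, so θ = 11.5/(k−1).
Need P(X < 27.3) = 0.99 with θ tied to k this way. Start at k = 2, θ = 11.5: P(X<27.3) ≈ 0.686.
Too low — raise k to concentrate. Iterating converges to k ≈ 7.35.
Then θ = 11.5/(7.35−1) ≈ 1.81.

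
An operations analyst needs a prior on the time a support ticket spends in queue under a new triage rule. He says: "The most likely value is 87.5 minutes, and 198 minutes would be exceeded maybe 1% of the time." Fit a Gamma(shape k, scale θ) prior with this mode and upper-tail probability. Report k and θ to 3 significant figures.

Gamma(k,θ) with k>1 has mode (k−1)θ, so θ = 87.5/(k−1).
Need P(X < 198) = 0.99 with θ tied to k this way. Start at k = 2, θ = 87.5: P(X<198) ≈ 0.660.
Too low — raise k to concentrate. Iterating converges to k ≈ 8.19.
Then θ = 87.5/(8.19−1) ≈ 12.2.

k ≈ 8.19, θ ≈ 12.2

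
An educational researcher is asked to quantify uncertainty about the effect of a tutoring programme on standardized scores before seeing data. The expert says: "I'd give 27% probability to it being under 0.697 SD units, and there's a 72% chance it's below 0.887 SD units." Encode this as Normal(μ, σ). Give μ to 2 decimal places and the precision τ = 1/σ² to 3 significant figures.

μ = 0.79, τ = 39.6

For Normal(μ,σ), the p-quantile is μ + z_p·σ. Here z_{0.27} = -0.6128, z_{0.72} = 0.5828.
So 0.697 = μ − 0.6128σ and 0.887 = μ + 0.5828σ.
Subtracting: σ = (0.887 − 0.697)/(0.5828 − (-0.6128)) = 0.16.
Then μ = 0.697 − (-0.6128)·0.16 = 0.79.
Precision τ = 1/σ² = 1/0.1589² = 39.6.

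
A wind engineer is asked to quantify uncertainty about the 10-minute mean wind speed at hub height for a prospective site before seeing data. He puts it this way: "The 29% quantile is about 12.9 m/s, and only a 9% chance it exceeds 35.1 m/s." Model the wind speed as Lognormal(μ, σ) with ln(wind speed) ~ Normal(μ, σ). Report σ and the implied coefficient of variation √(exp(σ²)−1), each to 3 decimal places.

If T ~ Lognormal(μ,σ) then ln T ~ Normal(μ,σ), so the p-quantile of ln T is μ + z_p·σ.
ln(12.9) = 2.557 and ln(35.1) = 3.558; z_{0.29} = -0.5534, z_{0.91} = 1.341.
σ = (3.558 − 2.557)/(1.341 − (-0.5534)) = 0.528.
μ = 2.557 − (-0.5534)·0.528 = 2.850.
CV = √(exp(σ²)−1) = √(exp(0.2793)−1) = 0.568.

σ ≈ 0.528, CV ≈ 0.568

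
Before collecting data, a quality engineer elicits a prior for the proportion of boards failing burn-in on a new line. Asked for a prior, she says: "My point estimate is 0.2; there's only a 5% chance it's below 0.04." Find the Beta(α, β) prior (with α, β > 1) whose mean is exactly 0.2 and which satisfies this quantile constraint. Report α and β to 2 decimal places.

With mean 0.2 fixed, write α = 0.2s, β = 0.8s where s = α+β.
Need P(θ < 0.04) = 0.05 under Beta(0.2s, 0.8s). Normal approximation: (q−m)/√(m(1−m)/s) ≈ z_{0.05} = -1.64, so s ≈ 0.2·0.8·(-1.64)²/(0.04−0.2)² = 16.9.
At s = 16.9: P(θ<0.04) ≈ 0.011. Adjusting to match 0.05 gives s ≈ 9.79.
So α = 0.2·9.79 ≈ 1.96, β = 0.8·9.79 ≈ 7.83.

α ≈ 1.96, β ≈ 7.83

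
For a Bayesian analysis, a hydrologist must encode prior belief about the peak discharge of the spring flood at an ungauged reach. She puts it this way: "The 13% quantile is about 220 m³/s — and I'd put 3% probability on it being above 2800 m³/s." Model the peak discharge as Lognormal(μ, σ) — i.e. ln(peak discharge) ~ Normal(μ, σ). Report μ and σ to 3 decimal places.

If T ~ Lognormal(μ,σ) then ln T ~ Normal(μ,σ), so the p-quantile of ln T is μ + z_p·σ.
ln(220) = 5.394 and ln(2800) = 7.937; z_{0.13} = -1.126, z_{0.97} = 1.881.
σ = (7.937 − 5.394)/(1.881 − (-1.126)) = 0.846.
μ = 5.394 − (-1.126)·0.846 = 6.346.

μ ≈ 6.346, σ ≈ 0.846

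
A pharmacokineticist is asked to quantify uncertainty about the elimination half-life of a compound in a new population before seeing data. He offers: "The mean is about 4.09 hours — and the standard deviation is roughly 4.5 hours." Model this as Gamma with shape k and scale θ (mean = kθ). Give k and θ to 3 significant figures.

For Gamma(k, scale θ): mean = kθ, variance = kθ², so CV = 1/√k.
CV = SD/mean = 4.5/4.09 = 1.1, hence k = 1/CV² = 0.826.
Then θ = mean/k = 4.09/0.826 = 4.95.

k ≈ 0.826, θ ≈ 4.95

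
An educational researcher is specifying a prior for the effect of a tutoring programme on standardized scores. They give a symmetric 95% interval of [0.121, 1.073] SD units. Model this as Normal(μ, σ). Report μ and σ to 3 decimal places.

A symmetric 95% interval runs μ ± z·σ with z = 1.96.
Half-width = 0.476, so σ = 0.476/1.96 = 0.243.
μ is the interval midpoint, 0.597.

μ = 0.597, σ = 0.243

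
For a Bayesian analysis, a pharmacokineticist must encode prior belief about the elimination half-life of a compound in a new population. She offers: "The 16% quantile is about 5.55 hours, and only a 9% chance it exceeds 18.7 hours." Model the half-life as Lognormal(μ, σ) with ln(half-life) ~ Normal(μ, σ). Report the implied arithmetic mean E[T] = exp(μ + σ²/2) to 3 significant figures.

E[T] ≈ 10.7 hours

If T ~ Lognormal(μ,σ) then ln T ~ Normal(μ,σ), so the p-quantile of ln T is μ + z_p·σ.
ln(5.55) = 1.714 and ln(18.7) = 2.929; z_{0.16} = -0.9945, z_{0.91} = 1.341.
σ = (2.929 − 1.714)/(1.341 − (-0.9945)) = 0.520.
μ = 1.714 − (-0.9945)·0.520 = 2.231.
E[T] = exp(μ + σ²/2) = exp(2.231 + 0.1353) = 10.7 hours.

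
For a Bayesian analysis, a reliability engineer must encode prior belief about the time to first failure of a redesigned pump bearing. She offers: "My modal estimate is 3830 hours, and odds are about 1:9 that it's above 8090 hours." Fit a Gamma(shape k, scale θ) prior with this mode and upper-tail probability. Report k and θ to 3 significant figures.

Gamma(k,θ) with k>1 has mode (k−1)θ, so θ = 3830/(k−1).
Need P(X < 8090) = 0.9 with θ tied to k this way. Start at k = 2, θ = 3830: P(X<8090) ≈ 0.624.
Too low — raise k to concentrate. Iterating converges to k ≈ 4.44.
Then θ = 3830/(4.44−1) ≈ 1110.

k ≈ 4.44, θ ≈ 1110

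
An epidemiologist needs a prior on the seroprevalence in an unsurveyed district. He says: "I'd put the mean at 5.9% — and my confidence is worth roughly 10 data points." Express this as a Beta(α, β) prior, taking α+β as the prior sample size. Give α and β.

Under the effective-sample-size interpretation, Beta(α, β) has prior mean α/(α+β) and prior sample size α+β.
So α+β = 10 and α/(α+β) = 0.059, giving α = 0.059·10 = 0.59 and β = 10 − 0.59 = 9.41.

α = 0.59, β = 9.41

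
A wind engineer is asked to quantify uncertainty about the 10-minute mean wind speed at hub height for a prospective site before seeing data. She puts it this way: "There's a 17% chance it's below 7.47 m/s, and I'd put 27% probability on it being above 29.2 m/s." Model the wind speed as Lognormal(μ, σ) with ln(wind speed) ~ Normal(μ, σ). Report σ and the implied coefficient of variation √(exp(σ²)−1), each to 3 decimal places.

σ ≈ 0.870, CV ≈ 1.064

If T ~ Lognormal(μ,σ) then ln T ~ Normal(μ,σ), so the p-quantile of ln T is μ + z_p·σ.
ln(7.47) = 2.011 and ln(29.2) = 3.374; z_{0.17} = -0.9542, z_{0.73} = 0.6128.
σ = (3.374 − 2.011)/(0.6128 − (-0.9542)) = 0.870.
μ = 2.011 − (-0.9542)·0.870 = 2.841.
CV = √(exp(σ²)−1) = √(exp(0.7569)−1) = 1.064.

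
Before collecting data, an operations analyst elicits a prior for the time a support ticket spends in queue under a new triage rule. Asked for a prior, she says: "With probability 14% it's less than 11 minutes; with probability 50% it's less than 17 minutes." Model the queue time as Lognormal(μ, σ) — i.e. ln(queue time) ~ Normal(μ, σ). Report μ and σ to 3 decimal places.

If T ~ Lognormal(μ,σ) then ln T ~ Normal(μ,σ), so the p-quantile of ln T is μ + z_p·σ.
ln(11) = 2.398 and ln(17) = 2.833; z_{0.14} = -1.08, z_{0.5} = 0.
σ = (2.833 − 2.398)/(0 − (-1.08)) = 0.403.
μ = 2.398 − (-1.08)·0.403 = 2.833.

μ ≈ 2.833, σ ≈ 0.403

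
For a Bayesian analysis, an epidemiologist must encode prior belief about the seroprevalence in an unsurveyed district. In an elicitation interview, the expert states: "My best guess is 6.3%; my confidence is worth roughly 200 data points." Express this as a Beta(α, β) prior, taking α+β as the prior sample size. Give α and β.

Under the effective-sample-size interpretation, Beta(α, β) has prior mean α/(α+β) and prior sample size α+β.
So α+β = 200 and α/(α+β) = 0.063, giving α = 0.063·200 = 12.6 and β = 200 − 12.6 = 187.4.

α = 12.6, β = 187.4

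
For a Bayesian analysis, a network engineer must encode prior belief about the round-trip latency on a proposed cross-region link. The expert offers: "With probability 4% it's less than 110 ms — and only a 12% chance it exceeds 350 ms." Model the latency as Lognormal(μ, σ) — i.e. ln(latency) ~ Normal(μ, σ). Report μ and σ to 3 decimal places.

μ ≈ 5.393, σ ≈ 0.396

If T ~ Lognormal(μ,σ) then ln T ~ Normal(μ,σ), so the p-quantile of ln T is μ + z_p·σ.
ln(110) = 4.7 and ln(350) = 5.858; z_{0.04} = -1.751, z_{0.88} = 1.175.
σ = (5.858 − 4.7)/(1.175 − (-1.751)) = 0.396.
μ = 4.7 − (-1.751)·0.396 = 5.393.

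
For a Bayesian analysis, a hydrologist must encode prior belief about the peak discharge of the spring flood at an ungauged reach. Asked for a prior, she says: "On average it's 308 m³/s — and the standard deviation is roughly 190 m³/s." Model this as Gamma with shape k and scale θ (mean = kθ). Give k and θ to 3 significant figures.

k ≈ 2.63, θ ≈ 117

For Gamma(k, scale θ): mean = kθ, variance = kθ², so CV = 1/√k.
CV = SD/mean = 190/308 = 0.6169, hence k = 1/CV² = 2.63.
Then θ = mean/k = 308/2.63 = 117.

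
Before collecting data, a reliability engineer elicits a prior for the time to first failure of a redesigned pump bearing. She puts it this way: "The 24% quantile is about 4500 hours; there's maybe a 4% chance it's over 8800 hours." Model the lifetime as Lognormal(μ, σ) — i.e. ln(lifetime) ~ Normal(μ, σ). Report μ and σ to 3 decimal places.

If T ~ Lognormal(μ,σ) then ln T ~ Normal(μ,σ), so the p-quantile of ln T is μ + z_p·σ.
ln(4500) = 8.412 and ln(8800) = 9.083; z_{0.24} = -0.7063, z_{0.96} = 1.751.
σ = (9.083 − 8.412)/(1.751 − (-0.7063)) = 0.273.
μ = 8.412 − (-0.7063)·0.273 = 8.605.

μ ≈ 8.605, σ ≈ 0.273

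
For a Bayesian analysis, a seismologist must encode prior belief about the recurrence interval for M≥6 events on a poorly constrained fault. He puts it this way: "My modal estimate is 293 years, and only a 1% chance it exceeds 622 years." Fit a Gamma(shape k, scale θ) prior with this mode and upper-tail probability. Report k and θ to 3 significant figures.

Gamma(k,θ) with k>1 has mode (k−1)θ, so θ = 293/(k−1).
Need P(X < 622) = 0.99 with θ tied to k this way. Start at k = 2, θ = 293: P(X<622) ≈ 0.626.
Too low — raise k to concentrate. Iterating converges to k ≈ 9.57.
Then θ = 293/(9.57−1) ≈ 34.2.

k ≈ 9.57, θ ≈ 34.2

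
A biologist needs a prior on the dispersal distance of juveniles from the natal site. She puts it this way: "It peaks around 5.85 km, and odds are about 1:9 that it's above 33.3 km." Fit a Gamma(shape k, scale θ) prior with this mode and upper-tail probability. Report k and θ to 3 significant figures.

Gamma(k,θ) with k>1 has mode (k−1)θ, so θ = 5.85/(k−1).
Need P(X < 33.3) = 0.9 with θ tied to k this way. Start at k = 2, θ = 5.85: P(X<33.3) ≈ 0.977.
Too high — lower k to spread out. Iterating converges to k ≈ 1.57.
Then θ = 5.85/(1.57−1) ≈ 10.3.

k ≈ 1.57, θ ≈ 10.3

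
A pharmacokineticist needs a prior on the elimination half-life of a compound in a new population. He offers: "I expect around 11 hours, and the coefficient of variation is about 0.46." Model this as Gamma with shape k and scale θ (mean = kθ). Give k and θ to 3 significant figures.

For Gamma(k, scale θ): mean = kθ, variance = kθ², so CV = 1/√k.
CV = 0.46, hence k = 1/CV² = 4.73.
Then θ = mean/k = 11/4.73 = 2.33.

k ≈ 4.73, θ ≈ 2.33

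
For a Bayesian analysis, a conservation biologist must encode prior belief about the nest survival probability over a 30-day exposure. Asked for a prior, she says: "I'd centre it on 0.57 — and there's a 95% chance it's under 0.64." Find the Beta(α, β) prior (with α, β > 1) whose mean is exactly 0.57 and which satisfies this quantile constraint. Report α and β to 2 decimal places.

With mean 0.57 fixed, write α = 0.57s, β = 0.43s where s = α+β.
Need P(θ < 0.64) = 0.95 under Beta(0.57s, 0.43s). Normal approximation: (q−m)/√(m(1−m)/s) ≈ z_{0.95} = 1.64, so s ≈ 0.57·0.43·(1.64)²/(0.64−0.57)² = 135.3.
At s = 135.3: P(θ<0.64) ≈ 0.952. Adjusting to match 0.95 gives s ≈ 132.15.
So α = 0.57·132.15 ≈ 75.32, β = 0.43·132.15 ≈ 56.82.

α ≈ 75.32, β ≈ 56.82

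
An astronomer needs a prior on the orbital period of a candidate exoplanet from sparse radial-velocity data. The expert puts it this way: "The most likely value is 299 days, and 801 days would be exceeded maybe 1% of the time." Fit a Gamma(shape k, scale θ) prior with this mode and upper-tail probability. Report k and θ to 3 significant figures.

Gamma(k,θ) with k>1 has mode (k−1)θ, so θ = 299/(k−1).
Need P(X < 801) = 0.99 with θ tied to k this way. Start at k = 2, θ = 299: P(X<801) ≈ 0.747.
Too low — raise k to concentrate. Iterating converges to k ≈ 5.76.
Then θ = 299/(5.76−1) ≈ 62.8.

k ≈ 5.76, θ ≈ 62.8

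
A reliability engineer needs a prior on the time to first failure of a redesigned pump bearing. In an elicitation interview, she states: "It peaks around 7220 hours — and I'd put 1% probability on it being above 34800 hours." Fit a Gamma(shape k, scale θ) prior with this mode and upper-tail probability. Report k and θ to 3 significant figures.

Gamma(k,θ) with k>1 has mode (k−1)θ, so θ = 7220/(k−1).
Need P(X < 34800) = 0.99 with θ tied to k this way. Start at k = 2, θ = 7220: P(X<34800) ≈ 0.953.
Too low — raise k to concentrate. Iterating converges to k ≈ 2.6.
Then θ = 7220/(2.6−1) ≈ 4510.

k ≈ 2.6, θ ≈ 4510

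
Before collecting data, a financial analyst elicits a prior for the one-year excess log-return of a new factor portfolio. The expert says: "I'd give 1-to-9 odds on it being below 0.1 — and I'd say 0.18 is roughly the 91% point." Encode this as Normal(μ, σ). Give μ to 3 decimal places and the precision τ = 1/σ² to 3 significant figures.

The p-quantile of Normal(μ,σ) is μ + z_p·σ, with z_{0.1} = -1.282 and z_{0.91} = 1.341.
Eliminate σ: μ = (z₂·x₁ − z₁·x₂)/(z₂ − z₁) = (1.341·0.1 − (-1.282)·0.18)/2.622 = 0.139.
Then σ = (x₂ − x₁)/(z₂ − z₁) = (0.18 − 0.1)/2.622 = 0.031.
Precision τ = 1/σ² = 1/0.03051² = 1070.

μ = 0.139, τ = 1070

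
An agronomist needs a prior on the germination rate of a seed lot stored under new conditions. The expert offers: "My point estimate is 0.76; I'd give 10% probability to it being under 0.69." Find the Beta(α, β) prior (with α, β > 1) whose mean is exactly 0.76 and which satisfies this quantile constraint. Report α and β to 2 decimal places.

With mean 0.76 fixed, write α = 0.76s, β = 0.24s where s = α+β.
Need P(θ < 0.69) = 0.1 under Beta(0.76s, 0.24s). Normal approximation: (q−m)/√(m(1−m)/s) ≈ z_{0.1} = -1.28, so s ≈ 0.76·0.24·(-1.28)²/(0.69−0.76)² = 61.1.
At s = 61.1: P(θ<0.69) ≈ 0.104. Adjusting to match 0.1 gives s ≈ 63.61.
So α = 0.76·63.61 ≈ 48.34, β = 0.24·63.61 ≈ 15.27.

α ≈ 48.34, β ≈ 15.27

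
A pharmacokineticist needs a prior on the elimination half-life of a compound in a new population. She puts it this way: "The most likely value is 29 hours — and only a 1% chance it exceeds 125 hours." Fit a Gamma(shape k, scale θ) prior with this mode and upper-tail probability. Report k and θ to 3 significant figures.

k ≈ 2.92, θ ≈ 15.1

Gamma(k,θ) with k>1 has mode (k−1)θ, so θ = 29/(k−1).
Need P(X < 125) = 0.99 with θ tied to k this way. Start at k = 2, θ = 29: P(X<125) ≈ 0.929.
Too low — raise k to concentrate. Iterating converges to k ≈ 2.92.
Then θ = 29/(2.92−1) ≈ 15.1.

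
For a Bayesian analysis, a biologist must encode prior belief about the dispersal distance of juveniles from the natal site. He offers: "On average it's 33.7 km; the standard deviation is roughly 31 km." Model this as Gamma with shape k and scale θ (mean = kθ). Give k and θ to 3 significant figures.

For Gamma(k, scale θ): mean = kθ, variance = kθ², so CV = 1/√k.
CV = SD/mean = 31/33.7 = 0.9199, hence k = 1/CV² = 1.18.
Then θ = mean/k = 33.7/1.18 = 28.5.

k ≈ 1.18, θ ≈ 28.5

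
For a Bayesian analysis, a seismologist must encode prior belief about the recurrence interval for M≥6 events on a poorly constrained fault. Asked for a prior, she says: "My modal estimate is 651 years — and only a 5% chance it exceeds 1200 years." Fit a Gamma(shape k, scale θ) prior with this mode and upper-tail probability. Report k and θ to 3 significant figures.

Gamma(k,θ) with k>1 has mode (k−1)θ, so θ = 651/(k−1).
Need P(X < 1200) = 0.95 with θ tied to k this way. Start at k = 2, θ = 651: P(X<1200) ≈ 0.550.
Too low — raise k to concentrate. Iterating converges to k ≈ 8.44.
Then θ = 651/(8.44−1) ≈ 87.5.

k ≈ 8.44, θ ≈ 87.5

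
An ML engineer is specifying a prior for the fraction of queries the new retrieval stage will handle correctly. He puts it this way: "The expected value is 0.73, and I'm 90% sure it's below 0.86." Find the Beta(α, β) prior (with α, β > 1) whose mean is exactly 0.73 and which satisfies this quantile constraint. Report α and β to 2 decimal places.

α ≈ 12.20, β ≈ 4.51

With mean 0.73 fixed, write α = 0.73s, β = 0.27s where s = α+β.
Need P(θ < 0.86) = 0.9 under Beta(0.73s, 0.27s). Normal approximation: (q−m)/√(m(1−m)/s) ≈ z_{0.9} = 1.28, so s ≈ 0.73·0.27·(1.28)²/(0.86−0.73)² = 19.2.
At s = 19.2: P(θ<0.86) ≈ 0.917. Adjusting to match 0.9 gives s ≈ 16.72.
So α = 0.73·16.72 ≈ 12.20, β = 0.27·16.72 ≈ 4.51.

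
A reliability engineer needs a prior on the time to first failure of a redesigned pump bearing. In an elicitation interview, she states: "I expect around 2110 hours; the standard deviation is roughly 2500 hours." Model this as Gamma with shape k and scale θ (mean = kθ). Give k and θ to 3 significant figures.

For Gamma(k, scale θ): mean = kθ, variance = kθ², so CV = 1/√k.
CV = SD/mean = 2500/2110 = 1.185, hence k = 1/CV² = 0.712.
Then θ = mean/k = 2110/0.712 = 2960.

k ≈ 0.712, θ ≈ 2960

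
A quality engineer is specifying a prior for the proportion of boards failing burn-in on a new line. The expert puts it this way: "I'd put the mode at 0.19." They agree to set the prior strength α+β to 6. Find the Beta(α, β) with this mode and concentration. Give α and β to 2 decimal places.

For α,β > 1 the Beta mode is (α−1)/(α+β−2). With α+β = 6, the mode is (α−1)/4.
Set (α−1)/4 = 0.19 → α = 1 + 0.19·4 = 1.76.
β = 6 − α = 4.24.

α = 1.76, β = 4.24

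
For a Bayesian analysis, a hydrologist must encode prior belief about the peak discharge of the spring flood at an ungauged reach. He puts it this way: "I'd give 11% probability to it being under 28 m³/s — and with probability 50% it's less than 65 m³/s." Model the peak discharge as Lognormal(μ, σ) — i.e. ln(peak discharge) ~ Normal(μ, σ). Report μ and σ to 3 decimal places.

If T ~ Lognormal(μ,σ) then ln T ~ Normal(μ,σ), so the p-quantile of ln T is μ + z_p·σ.
ln(28) = 3.332 and ln(65) = 4.174; z_{0.11} = -1.227, z_{0.5} = 0.
σ = (4.174 − 3.332)/(0 − (-1.227)) = 0.687.
μ = 3.332 − (-1.227)·0.687 = 4.174.

μ ≈ 4.174, σ ≈ 0.687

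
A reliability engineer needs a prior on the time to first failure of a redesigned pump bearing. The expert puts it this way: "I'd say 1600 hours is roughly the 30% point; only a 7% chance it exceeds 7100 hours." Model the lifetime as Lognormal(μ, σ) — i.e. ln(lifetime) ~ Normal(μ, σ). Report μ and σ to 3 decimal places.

If T ~ Lognormal(μ,σ) then ln T ~ Normal(μ,σ), so the p-quantile of ln T is μ + z_p·σ.
ln(1600) = 7.378 and ln(7100) = 8.868; z_{0.3} = -0.5244, z_{0.93} = 1.476.
σ = (8.868 − 7.378)/(1.476 − (-0.5244)) = 0.745.
μ = 7.378 − (-0.5244)·0.745 = 7.768.

μ ≈ 7.768, σ ≈ 0.745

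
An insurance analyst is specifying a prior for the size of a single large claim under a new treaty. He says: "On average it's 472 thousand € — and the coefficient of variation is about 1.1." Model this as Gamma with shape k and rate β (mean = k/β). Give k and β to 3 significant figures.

For Gamma(k, rate β): mean = k/β, variance = k/β², so CV = 1/√k.
CV = 1.1, hence k = 1/CV² = 0.826.
Then β = k/mean = 0.826/472 = 0.00175.

k ≈ 0.826, β ≈ 0.00175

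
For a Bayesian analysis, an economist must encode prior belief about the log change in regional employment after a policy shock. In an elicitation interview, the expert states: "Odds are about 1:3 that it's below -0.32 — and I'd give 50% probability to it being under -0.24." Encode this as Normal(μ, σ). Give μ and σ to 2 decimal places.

μ = -0.24, σ = 0.12

The p-quantile of Normal(μ,σ) is μ + z_p·σ, with z_{0.25} = -0.6745 and z_{0.5} = 0.
Eliminate σ: μ = (z₂·x₁ − z₁·x₂)/(z₂ − z₁) = (0·-0.32 − (-0.6745)·-0.24)/0.6745 = -0.24.
Then σ = (x₂ − x₁)/(z₂ − z₁) = (-0.24 − -0.32)/0.6745 = 0.12.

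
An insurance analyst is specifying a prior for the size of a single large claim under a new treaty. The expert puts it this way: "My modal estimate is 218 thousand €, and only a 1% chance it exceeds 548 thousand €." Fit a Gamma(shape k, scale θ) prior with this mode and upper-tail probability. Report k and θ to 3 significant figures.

k ≈ 6.52, θ ≈ 39.5

Gamma(k,θ) with k>1 has mode (k−1)θ, so θ = 218/(k−1).
Need P(X < 548) = 0.99 with θ tied to k this way. Start at k = 2, θ = 218: P(X<548) ≈ 0.716.
Too low — raise k to concentrate. Iterating converges to k ≈ 6.52.
Then θ = 218/(6.52−1) ≈ 39.5.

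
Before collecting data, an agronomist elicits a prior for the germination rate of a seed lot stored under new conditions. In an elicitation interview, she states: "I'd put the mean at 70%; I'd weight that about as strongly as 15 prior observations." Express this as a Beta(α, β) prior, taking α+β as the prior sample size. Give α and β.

α = 10.5, β = 4.5

Under the effective-sample-size interpretation, Beta(α, β) has prior mean α/(α+β) and prior sample size α+β.
So α+β = 15 and α/(α+β) = 0.7, giving α = 0.7·15 = 10.5 and β = 15 − 10.5 = 4.5.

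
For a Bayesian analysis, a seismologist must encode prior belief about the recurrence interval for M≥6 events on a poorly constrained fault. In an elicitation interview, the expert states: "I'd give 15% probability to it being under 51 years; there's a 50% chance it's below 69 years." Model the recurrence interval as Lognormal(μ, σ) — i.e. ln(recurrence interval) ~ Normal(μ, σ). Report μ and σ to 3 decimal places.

If T ~ Lognormal(μ,σ) then ln T ~ Normal(μ,σ), so the p-quantile of ln T is μ + z_p·σ.
ln(51) = 3.932 and ln(69) = 4.234; z_{0.15} = -1.036, z_{0.5} = 0.
σ = (4.234 − 3.932)/(0 − (-1.036)) = 0.292.
μ = 3.932 − (-1.036)·0.292 = 4.234.

μ ≈ 4.234, σ ≈ 0.292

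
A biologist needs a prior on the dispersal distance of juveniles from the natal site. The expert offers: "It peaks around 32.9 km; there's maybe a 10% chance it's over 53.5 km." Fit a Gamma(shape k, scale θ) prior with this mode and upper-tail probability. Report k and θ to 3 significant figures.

Gamma(k,θ) with k>1 has mode (k−1)θ, so θ = 32.9/(k−1).
Need P(X < 53.5) = 0.9 with θ tied to k this way. Start at k = 2, θ = 32.9: P(X<53.5) ≈ 0.483.
Too low — raise k to concentrate. Iterating converges to k ≈ 8.96.
Then θ = 32.9/(8.96−1) ≈ 4.13.

k ≈ 8.96, θ ≈ 4.13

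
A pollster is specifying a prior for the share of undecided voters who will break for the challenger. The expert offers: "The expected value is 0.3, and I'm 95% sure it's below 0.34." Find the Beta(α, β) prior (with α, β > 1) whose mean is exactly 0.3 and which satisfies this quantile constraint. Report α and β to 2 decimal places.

With mean 0.3 fixed, write α = 0.3s, β = 0.7s where s = α+β.
Need P(θ < 0.34) = 0.95 under Beta(0.3s, 0.7s). Normal approximation: (q−m)/√(m(1−m)/s) ≈ z_{0.95} = 1.64, so s ≈ 0.3·0.7·(1.64)²/(0.34−0.3)² = 355.1.
At s = 355.1: P(θ<0.34) ≈ 0.948. Adjusting to match 0.95 gives s ≈ 365.39.
So α = 0.3·365.39 ≈ 109.62, β = 0.7·365.39 ≈ 255.78.

α ≈ 109.62, β ≈ 255.78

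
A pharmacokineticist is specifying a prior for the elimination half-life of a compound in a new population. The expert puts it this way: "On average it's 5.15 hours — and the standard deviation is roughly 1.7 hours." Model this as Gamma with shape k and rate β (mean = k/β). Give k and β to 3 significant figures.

k ≈ 9.18, β ≈ 1.78

For Gamma(k, rate β): mean = k/β, variance = k/β², so CV = 1/√k.
CV = SD/mean = 1.7/5.15 = 0.3301, hence k = 1/CV² = 9.18.
Then β = k/mean = 9.18/5.15 = 1.78.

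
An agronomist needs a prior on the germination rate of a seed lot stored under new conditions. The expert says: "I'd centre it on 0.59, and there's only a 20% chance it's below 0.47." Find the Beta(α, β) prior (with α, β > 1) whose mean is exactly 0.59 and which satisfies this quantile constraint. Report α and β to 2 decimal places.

α ≈ 6.92, β ≈ 4.81

With mean 0.59 fixed, write α = 0.59s, β = 0.41s where s = α+β.
Need P(θ < 0.47) = 0.2 under Beta(0.59s, 0.41s). Normal approximation: (q−m)/√(m(1−m)/s) ≈ z_{0.2} = -0.842, so s ≈ 0.59·0.41·(-0.842)²/(0.47−0.59)² = 11.9.
At s = 11.9: P(θ<0.47) ≈ 0.198. Adjusting to match 0.2 gives s ≈ 11.72.
So α = 0.59·11.72 ≈ 6.92, β = 0.41·11.72 ≈ 4.81.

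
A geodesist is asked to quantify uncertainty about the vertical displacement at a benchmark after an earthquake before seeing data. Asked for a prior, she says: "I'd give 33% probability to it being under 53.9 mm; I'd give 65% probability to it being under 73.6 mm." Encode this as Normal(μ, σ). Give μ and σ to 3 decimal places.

μ = 64.402, σ = 23.872

For Normal(μ,σ), the p-quantile is μ + z_p·σ. Here z_{0.33} = -0.4399, z_{0.65} = 0.3853.
So 53.9 = μ − 0.4399σ and 73.6 = μ + 0.3853σ.
Subtracting: σ = (73.6 − 53.9)/(0.3853 − (-0.4399)) = 23.872.
Then μ = 53.9 − (-0.4399)·23.872 = 64.402.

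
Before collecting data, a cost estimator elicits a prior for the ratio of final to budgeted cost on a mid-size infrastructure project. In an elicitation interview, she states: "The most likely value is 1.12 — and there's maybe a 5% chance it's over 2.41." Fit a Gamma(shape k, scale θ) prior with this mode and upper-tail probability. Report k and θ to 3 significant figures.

k ≈ 5.69, θ ≈ 0.239

Gamma(k,θ) with k>1 has mode (k−1)θ, so θ = 1.12/(k−1).
Need P(X < 2.41) = 0.95 with θ tied to k this way. Start at k = 2, θ = 1.12: P(X<2.41) ≈ 0.634.
Too low — raise k to concentrate. Iterating converges to k ≈ 5.69.
Then θ = 1.12/(5.69−1) ≈ 0.239.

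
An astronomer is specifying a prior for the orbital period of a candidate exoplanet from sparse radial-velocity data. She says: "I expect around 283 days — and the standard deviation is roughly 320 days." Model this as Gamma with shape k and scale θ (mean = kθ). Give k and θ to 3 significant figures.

k ≈ 0.782, θ ≈ 362

For Gamma(k, scale θ): mean = kθ, variance = kθ², so CV = 1/√k.
CV = SD/mean = 320/283 = 1.131, hence k = 1/CV² = 0.782.
Then θ = mean/k = 283/0.782 = 362.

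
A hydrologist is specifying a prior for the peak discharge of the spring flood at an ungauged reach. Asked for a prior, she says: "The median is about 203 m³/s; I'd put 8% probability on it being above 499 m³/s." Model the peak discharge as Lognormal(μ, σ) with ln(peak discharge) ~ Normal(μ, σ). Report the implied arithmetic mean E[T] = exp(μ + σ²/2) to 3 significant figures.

E[T] ≈ 249 m³/s

If T ~ Lognormal(μ,σ) then ln T ~ Normal(μ,σ), so the p-quantile of ln T is μ + z_p·σ.
ln(203) = 5.313 and ln(499) = 6.213; z_{0.5} = 0, z_{0.92} = 1.405.
σ = (6.213 − 5.313)/(1.405 − (0)) = 0.640.
μ = 5.313 − (0)·0.640 = 5.313.
E[T] = exp(μ + σ²/2) = exp(5.313 + 0.2049) = 249 m³/s.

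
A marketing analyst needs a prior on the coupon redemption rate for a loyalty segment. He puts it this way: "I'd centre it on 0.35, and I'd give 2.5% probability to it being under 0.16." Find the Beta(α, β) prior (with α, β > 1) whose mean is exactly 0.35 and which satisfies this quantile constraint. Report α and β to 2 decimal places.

α ≈ 6.75, β ≈ 12.54

With mean 0.35 fixed, write α = 0.35s, β = 0.65s where s = α+β.
Need P(θ < 0.16) = 0.025 under Beta(0.35s, 0.65s). Normal approximation: (q−m)/√(m(1−m)/s) ≈ z_{0.025} = -1.96, so s ≈ 0.35·0.65·(-1.96)²/(0.16−0.35)² = 24.2.
At s = 24.2: P(θ<0.16) ≈ 0.013. Adjusting to match 0.025 gives s ≈ 19.28.
So α = 0.35·19.28 ≈ 6.75, β = 0.65·19.28 ≈ 12.54.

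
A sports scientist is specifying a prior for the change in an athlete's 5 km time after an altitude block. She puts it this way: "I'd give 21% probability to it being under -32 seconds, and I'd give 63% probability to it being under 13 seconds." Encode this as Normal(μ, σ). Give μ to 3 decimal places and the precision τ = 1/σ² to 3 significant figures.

μ = -0.119, τ = 0.00064

The p-quantile of Normal(μ,σ) is μ + z_p·σ, with z_{0.21} = -0.8064 and z_{0.63} = 0.3319.
Eliminate σ: μ = (z₂·x₁ − z₁·x₂)/(z₂ − z₁) = (0.3319·-32 − (-0.8064)·13)/1.138 = -0.119.
Then σ = (x₂ − x₁)/(z₂ − z₁) = (13 − -32)/1.138 = 39.534.
Precision τ = 1/σ² = 1/39.53² = 0.00064.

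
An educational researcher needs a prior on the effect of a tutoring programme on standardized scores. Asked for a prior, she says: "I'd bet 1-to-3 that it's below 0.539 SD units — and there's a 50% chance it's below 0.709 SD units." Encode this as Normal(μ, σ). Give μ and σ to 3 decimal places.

μ = 0.709, σ = 0.252

For Normal(μ,σ), the p-quantile is μ + z_p·σ. Here z_{0.25} = -0.6745, z_{0.5} = 0.
So 0.539 = μ − 0.6745σ and 0.709 = μ + 0σ.
Subtracting: σ = (0.709 − 0.539)/(0 − (-0.6745)) = 0.252.
Then μ = 0.539 − (-0.6745)·0.252 = 0.709.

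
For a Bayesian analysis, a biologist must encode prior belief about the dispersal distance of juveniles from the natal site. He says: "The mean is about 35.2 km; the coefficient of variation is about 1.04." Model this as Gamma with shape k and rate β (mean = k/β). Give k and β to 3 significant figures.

For Gamma(k, rate β): mean = k/β, variance = k/β², so CV = 1/√k.
CV = 1.04, hence k = 1/CV² = 0.925.
Then β = k/mean = 0.925/35.2 = 0.0263.

k ≈ 0.925, β ≈ 0.0263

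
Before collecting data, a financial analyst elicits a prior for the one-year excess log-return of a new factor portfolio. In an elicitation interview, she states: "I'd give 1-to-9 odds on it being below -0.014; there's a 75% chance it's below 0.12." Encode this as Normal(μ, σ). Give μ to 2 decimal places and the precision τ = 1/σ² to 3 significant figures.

μ = 0.07, τ = 213

The p-quantile of Normal(μ,σ) is μ + z_p·σ, with z_{0.1} = -1.282 and z_{0.75} = 0.6745.
Eliminate σ: μ = (z₂·x₁ − z₁·x₂)/(z₂ − z₁) = (0.6745·-0.014 − (-1.282)·0.12)/1.956 = 0.07.
Then σ = (x₂ − x₁)/(z₂ − z₁) = (0.12 − -0.014)/1.956 = 0.07.
Precision τ = 1/σ² = 1/0.06851² = 213.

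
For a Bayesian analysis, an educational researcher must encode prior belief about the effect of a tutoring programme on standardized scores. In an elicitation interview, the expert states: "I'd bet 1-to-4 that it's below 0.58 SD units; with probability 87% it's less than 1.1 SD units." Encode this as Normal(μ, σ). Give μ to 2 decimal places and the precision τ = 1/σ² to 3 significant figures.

For Normal(μ,σ), the p-quantile is μ + z_p·σ. Here z_{0.2} = -0.8416, z_{0.87} = 1.126.
So 0.58 = μ − 0.8416σ and 1.1 = μ + 1.126σ.
Subtracting: σ = (1.1 − 0.58)/(1.126 − (-0.8416)) = 0.26.
Then μ = 0.58 − (-0.8416)·0.26 = 0.80.
Precision τ = 1/σ² = 1/0.2642² = 14.3.

μ = 0.80, τ = 14.3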